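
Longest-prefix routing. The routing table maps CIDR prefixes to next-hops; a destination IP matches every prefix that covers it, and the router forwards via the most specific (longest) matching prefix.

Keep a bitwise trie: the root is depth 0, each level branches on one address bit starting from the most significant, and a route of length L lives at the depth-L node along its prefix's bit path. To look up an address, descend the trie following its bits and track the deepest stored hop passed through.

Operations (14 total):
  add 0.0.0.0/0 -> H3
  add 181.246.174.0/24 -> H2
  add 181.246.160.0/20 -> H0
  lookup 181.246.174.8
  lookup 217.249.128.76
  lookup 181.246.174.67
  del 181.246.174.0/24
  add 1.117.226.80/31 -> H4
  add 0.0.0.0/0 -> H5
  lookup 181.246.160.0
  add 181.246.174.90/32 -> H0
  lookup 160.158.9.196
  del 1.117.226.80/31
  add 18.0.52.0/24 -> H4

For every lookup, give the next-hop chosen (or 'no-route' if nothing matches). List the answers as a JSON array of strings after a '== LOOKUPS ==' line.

Process each operation:
  + 0.0.0.0/0 (H3) depth=0
  + 181.246.174.0/24 (H2) depth=24
  + 181.246.160.0/20 (H0) depth=20
  Q 181.246.174.8: descend 101101011111011010101110 ; hops seen [H3,H0,H2] ; pick H2
  Q 217.249.128.76: descend 1 ; hops seen [H3] ; pick H3
  Q 181.246.174.67: descend 101101011111011010101110 ; hops seen [H3,H0,H2] ; pick H2
  - 181.246.174.0/24 clear@24
  + 1.117.226.80/31 (H4) depth=31
  + 0.0.0.0/0 (H5) depth=0
  Q 181.246.160.0: descend 10110101111101101010 ; hops seen [H5,H0] ; pick H0
  + 181.246.174.90/32 (H0) depth=32
  Q 160.158.9.196: descend 101 ; hops seen [H5] ; pick H5
  - 1.117.226.80/31 clear@31
  + 18.0.52.0/24 (H4) depth=24

== LOOKUPS ==
["H2","H3","H2","H0","H5"]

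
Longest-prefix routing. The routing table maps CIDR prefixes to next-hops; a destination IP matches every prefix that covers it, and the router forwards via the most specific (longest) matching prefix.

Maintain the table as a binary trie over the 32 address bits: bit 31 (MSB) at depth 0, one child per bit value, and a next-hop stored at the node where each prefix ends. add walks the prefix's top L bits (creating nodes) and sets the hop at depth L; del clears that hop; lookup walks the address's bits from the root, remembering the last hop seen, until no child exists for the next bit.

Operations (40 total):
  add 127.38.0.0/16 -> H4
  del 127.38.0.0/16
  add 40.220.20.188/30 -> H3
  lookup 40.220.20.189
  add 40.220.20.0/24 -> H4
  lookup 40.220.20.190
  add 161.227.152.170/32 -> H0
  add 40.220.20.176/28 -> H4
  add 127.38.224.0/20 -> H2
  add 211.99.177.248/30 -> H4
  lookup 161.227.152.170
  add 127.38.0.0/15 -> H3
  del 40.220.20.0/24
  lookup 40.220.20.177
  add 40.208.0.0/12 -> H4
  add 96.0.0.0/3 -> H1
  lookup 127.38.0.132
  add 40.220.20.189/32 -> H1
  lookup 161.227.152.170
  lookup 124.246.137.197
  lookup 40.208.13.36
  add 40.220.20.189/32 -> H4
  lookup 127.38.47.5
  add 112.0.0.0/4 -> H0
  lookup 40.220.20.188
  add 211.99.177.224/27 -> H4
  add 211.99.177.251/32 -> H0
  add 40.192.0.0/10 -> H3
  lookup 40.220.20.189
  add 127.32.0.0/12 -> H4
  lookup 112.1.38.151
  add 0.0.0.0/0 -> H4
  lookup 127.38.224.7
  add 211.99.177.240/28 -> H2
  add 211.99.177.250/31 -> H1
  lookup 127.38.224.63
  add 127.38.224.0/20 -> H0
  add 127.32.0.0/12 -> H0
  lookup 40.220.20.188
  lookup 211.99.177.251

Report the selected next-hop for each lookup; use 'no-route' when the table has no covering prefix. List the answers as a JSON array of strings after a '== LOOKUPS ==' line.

Apply in order:
  add 127.38.0.0/16 -> H4 at depth 16
  - 127.38.0.0/16 clear@16
  add 40.220.20.188/30 -> H3 at depth 30
  lookup 40.220.20.189: bits 001010001101110000010100101111 walk d0:-→d1:-→d2:-→d3:-→d4:-→d5:-→d6:-→d7:-→d8:-→d9:-→d10:-→d11:-→d12:-→d13:-→d14:-→d15:-→d16:-→d17:-→d18:-→d19:-→d20:-→d21:-→d22:-→d23:-→d24:-→d25:-→d26:-→d27:-→d28:-→d29:-→d30:H3 -> H3
  add 40.220.20.0/24 -> H4 at depth 24
  lookup 40.220.20.190: bits 001010001101110000010100101111 walk d0:-→d1:-→d2:-→d3:-→d4:-→d5:-→d6:-→d7:-→d8:-→d9:-→d10:-→d11:-→d12:-→d13:-→d14:-→d15:-→d16:-→d17:-→d18:-→d19:-→d20:-→d21:-→d22:-→d23:-→d24:H4→d25:-→d26:-→d27:-→d28:-→d29:-→d30:H3 -> H3
  add 161.227.152.170/32 -> H0 at depth 32
  add 40.220.20.176/28 -> H4 at depth 28
  add 127.38.224.0/20 -> H2 at depth 20
  add 211.99.177.248/30 -> H4 at depth 30
  lookup 161.227.152.170: bits 10100001111000111001100010101010 walk d0:-→d1:-→d2:-→d3:-→d4:-→d5:-→d6:-→d7:-→d8:-→d9:-→d10:-→d11:-→d12:-→d13:-→d14:-→d15:-→d16:-→d17:-→d18:-→d19:-→d20:-→d21:-→d22:-→d23:-→d24:-→d25:-→d26:-→d27:-→d28:-→d29:-→d30:-→d31:-→d32:H0 -> H0
  add 127.38.0.0/15 -> H3 at depth 15
  - 40.220.20.0/24 clear@24
  lookup 40.220.20.177: bits 0010100011011100000101001011 walk d0:-→d1:-→d2:-→d3:-→d4:-→d5:-→d6:-→d7:-→d8:-→d9:-→d10:-→d11:-→d12:-→d13:-→d14:-→d15:-→d16:-→d17:-→d18:-→d19:-→d20:-→d21:-→d22:-→d23:-→d24:-→d25:-→d26:-→d27:-→d28:H4 -> H4
  add 40.208.0.0/12 -> H4 at depth 12
  add 96.0.0.0/3 -> H1 at depth 3
  lookup 127.38.0.132: bits 0111111100100110 walk d0:-→d1:-→d2:-→d3:H1→d4:-→d5:-→d6:-→d7:-→d8:-→d9:-→d10:-→d11:-→d12:-→d13:-→d14:-→d15:H3→d16:- -> H3
  add 40.220.20.189/32 -> H1 at depth 32
  lookup 161.227.152.170: bits 10100001111000111001100010101010 walk d0:-→d1:-→d2:-→d3:-→d4:-→d5:-→d6:-→d7:-→d8:-→d9:-→d10:-→d11:-→d12:-→d13:-→d14:-→d15:-→d16:-→d17:-→d18:-→d19:-→d20:-→d21:-→d22:-→d23:-→d24:-→d25:-→d26:-→d27:-→d28:-→d29:-→d30:-→d31:-→d32:H0 -> H0
  lookup 124.246.137.197: bits 011111 walk d0:-→d1:-→d2:-→d3:H1→d4:-→d5:-→d6:- -> H1
  lookup 40.208.13.36: bits 001010001101 walk d0:-→d1:-→d2:-→d3:-→d4:-→d5:-→d6:-→d7:-→d8:-→d9:-→d10:-→d11:-→d12:H4 -> H4
  add 40.220.20.189/32 -> H4 at depth 32
  lookup 127.38.47.5: bits 0111111100100110 walk d0:-→d1:-→d2:-→d3:H1→d4:-→d5:-→d6:-→d7:-→d8:-→d9:-→d10:-→d11:-→d12:-→d13:-→d14:-→d15:H3→d16:- -> H3
  add 112.0.0.0/4 -> H0 at depth 4
  lookup 40.220.20.188: bits 0010100011011100000101001011110 walk d0:-→d1:-→d2:-→d3:-→d4:-→d5:-→d6:-→d7:-→d8:-→d9:-→d10:-→d11:-→d12:H4→d13:-→d14:-→d15:-→d16:-→d17:-→d18:-→d19:-→d20:-→d21:-→d22:-→d23:-→d24:-→d25:-→d26:-→d27:-→d28:H4→d29:-→d30:H3→d31:- -> H3
  add 211.99.177.224/27 -> H4 at depth 27
  add 211.99.177.251/32 -> H0 at depth 32
  add 40.192.0.0/10 -> H3 at depth 10
  lookup 40.220.20.189: bits 00101000110111000001010010111101 walk d0:-→d1:-→d2:-→d3:-→d4:-→d5:-→d6:-→d7:-→d8:-→d9:-→d10:H3→d11:-→d12:H4→d13:-→d14:-→d15:-→d16:-→d17:-→d18:-→d19:-→d20:-→d21:-→d22:-→d23:-→d24:-→d25:-→d26:-→d27:-→d28:H4→d29:-→d30:H3→d31:-→d32:H4 -> H4
  add 127.32.0.0/12 -> H4 at depth 12
  lookup 112.1.38.151: bits 0111 walk d0:-→d1:-→d2:-→d3:H1→d4:H0 -> H0
  add 0.0.0.0/0 -> H4 at depth 0
  lookup 127.38.224.7: bits 01111111001001101110 walk d0:H4→d1:-→d2:-→d3:H1→d4:H0→d5:-→d6:-→d7:-→d8:-→d9:-→d10:-→d11:-→d12:H4→d13:-→d14:-→d15:H3→d16:-→d17:-→d18:-→d19:-→d20:H2 -> H2
  add 211.99.177.240/28 -> H2 at depth 28
  add 211.99.177.250/31 -> H1 at depth 31
  lookup 127.38.224.63: bits 01111111001001101110 walk d0:H4→d1:-→d2:-→d3:H1→d4:H0→d5:-→d6:-→d7:-→d8:-→d9:-→d10:-→d11:-→d12:H4→d13:-→d14:-→d15:H3→d16:-→d17:-→d18:-→d19:-→d20:H2 -> H2
  add 127.38.224.0/20 -> H0 at depth 20
  add 127.32.0.0/12 -> H0 at depth 12
  lookup 40.220.20.188: bits 0010100011011100000101001011110 walk d0:H4→d1:-→d2:-→d3:-→d4:-→d5:-→d6:-→d7:-→d8:-→d9:-→d10:H3→d11:-→d12:H4→d13:-→d14:-→d15:-→d16:-→d17:-→d18:-→d19:-→d20:-→d21:-→d22:-→d23:-→d24:-→d25:-→d26:-→d27:-→d28:H4→d29:-→d30:H3→d31:- -> H3
  lookup 211.99.177.251: bits 11010011011000111011000111111011 walk d0:H4→d1:-→d2:-→d3:-→d4:-→d5:-→d6:-→d7:-→d8:-→d9:-→d10:-→d11:-→d12:-→d13:-→d14:-→d15:-→d16:-→d17:-→d18:-→d19:-→d20:-→d21:-→d22:-→d23:-→d24:-→d25:-→d26:-→d27:H4→d28:H2→d29:-→d30:H4→d31:H1→d32:H0 -> H0

== LOOKUPS ==
["H3","H3","H0","H4","H3","H0","H1","H4","H3","H3","H4","H0","H2","H2","H3","H0"]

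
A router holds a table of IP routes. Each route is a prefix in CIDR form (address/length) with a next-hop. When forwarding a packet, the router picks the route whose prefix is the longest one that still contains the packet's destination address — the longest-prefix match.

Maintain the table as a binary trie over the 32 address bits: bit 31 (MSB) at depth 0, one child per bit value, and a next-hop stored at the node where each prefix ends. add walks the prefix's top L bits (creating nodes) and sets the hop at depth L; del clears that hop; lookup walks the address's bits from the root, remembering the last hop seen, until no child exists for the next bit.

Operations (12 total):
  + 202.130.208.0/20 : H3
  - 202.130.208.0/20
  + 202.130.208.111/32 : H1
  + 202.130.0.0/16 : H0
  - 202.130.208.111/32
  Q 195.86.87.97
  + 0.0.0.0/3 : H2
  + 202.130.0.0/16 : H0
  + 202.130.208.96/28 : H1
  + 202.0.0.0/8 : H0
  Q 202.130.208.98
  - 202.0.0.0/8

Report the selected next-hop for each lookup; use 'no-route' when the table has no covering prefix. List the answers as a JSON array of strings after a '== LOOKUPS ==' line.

Trace:
  + 202.130.208.0/20 (H3) depth=20
  - 202.130.208.0/20 clear@20
  + 202.130.208.111/32 (H1) depth=32
  + 202.130.0.0/16 (H0) depth=16
  - 202.130.208.111/32 clear@32
  ? 195.86.87.97  path d0:-→d1:-→d2:-→d3:-→d4:-  best=no-route
  + 0.0.0.0/3 (H2) depth=3
  + 202.130.0.0/16 (H0) depth=16
  + 202.130.208.96/28 (H1) depth=28
  + 202.0.0.0/8 (H0) depth=8
  ? 202.130.208.98  path d0:-→d1:-→d2:-→d3:-→d4:-→d5:-→d6:-→d7:-→d8:H0→d9:-→d10:-→d11:-→d12:-→d13:-→d14:-→d15:-→d16:H0→d17:-→d18:-→d19:-→d20:-→d21:-→d22:-→d23:-→d24:-→d25:-→d26:-→d27:-→d28:H1  best=H1
  - 202.0.0.0/8 clear@8

== LOOKUPS ==
["no-route","H1"]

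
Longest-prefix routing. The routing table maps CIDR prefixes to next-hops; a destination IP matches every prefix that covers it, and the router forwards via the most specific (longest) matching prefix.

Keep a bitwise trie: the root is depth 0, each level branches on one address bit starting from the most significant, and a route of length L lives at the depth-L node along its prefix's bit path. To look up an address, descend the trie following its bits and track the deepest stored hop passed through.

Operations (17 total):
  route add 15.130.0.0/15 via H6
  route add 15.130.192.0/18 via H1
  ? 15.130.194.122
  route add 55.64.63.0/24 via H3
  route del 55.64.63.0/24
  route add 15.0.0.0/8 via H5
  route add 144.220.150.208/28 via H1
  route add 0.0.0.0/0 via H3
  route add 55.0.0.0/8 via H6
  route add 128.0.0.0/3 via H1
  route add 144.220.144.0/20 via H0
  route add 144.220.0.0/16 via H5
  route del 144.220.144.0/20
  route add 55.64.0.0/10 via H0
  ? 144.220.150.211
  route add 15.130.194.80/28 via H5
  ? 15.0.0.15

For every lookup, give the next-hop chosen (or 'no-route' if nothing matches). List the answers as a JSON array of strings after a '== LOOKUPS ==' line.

Trace:
  + 15.130.0.0/15 (H6) depth=15
  + 15.130.192.0/18 (H1) depth=18
  ? 15.130.194.122  path d0:-→d1:-→d2:-→d3:-→d4:-→d5:-→d6:-→d7:-→d8:-→d9:-→d10:-→d11:-→d12:-→d13:-→d14:-→d15:H6→d16:-→d17:-→d18:H1  best=H1
  + 55.64.63.0/24 (H3) depth=24
  - 55.64.63.0/24 clear@24
  + 15.0.0.0/8 (H5) depth=8
  + 144.220.150.208/28 (H1) depth=28
  + 0.0.0.0/0 (H3) depth=0
  + 55.0.0.0/8 (H6) depth=8
  + 128.0.0.0/3 (H1) depth=3
  + 144.220.144.0/20 (H0) depth=20
  + 144.220.0.0/16 (H5) depth=16
  - 144.220.144.0/20 clear@20
  + 55.64.0.0/10 (H0) depth=10
  ? 144.220.150.211  path d0:H3→d1:-→d2:-→d3:H1→d4:-→d5:-→d6:-→d7:-→d8:-→d9:-→d10:-→d11:-→d12:-→d13:-→d14:-→d15:-→d16:H5→d17:-→d18:-→d19:-→d20:-→d21:-→d22:-→d23:-→d24:-→d25:-→d26:-→d27:-→d28:H1  best=H1
  + 15.130.194.80/28 (H5) depth=28
  ? 15.0.0.15  path d0:H3→d1:-→d2:-→d3:-→d4:-→d5:-→d6:-→d7:-→d8:H5  best=H5

== LOOKUPS ==
["H1","H1","H5"]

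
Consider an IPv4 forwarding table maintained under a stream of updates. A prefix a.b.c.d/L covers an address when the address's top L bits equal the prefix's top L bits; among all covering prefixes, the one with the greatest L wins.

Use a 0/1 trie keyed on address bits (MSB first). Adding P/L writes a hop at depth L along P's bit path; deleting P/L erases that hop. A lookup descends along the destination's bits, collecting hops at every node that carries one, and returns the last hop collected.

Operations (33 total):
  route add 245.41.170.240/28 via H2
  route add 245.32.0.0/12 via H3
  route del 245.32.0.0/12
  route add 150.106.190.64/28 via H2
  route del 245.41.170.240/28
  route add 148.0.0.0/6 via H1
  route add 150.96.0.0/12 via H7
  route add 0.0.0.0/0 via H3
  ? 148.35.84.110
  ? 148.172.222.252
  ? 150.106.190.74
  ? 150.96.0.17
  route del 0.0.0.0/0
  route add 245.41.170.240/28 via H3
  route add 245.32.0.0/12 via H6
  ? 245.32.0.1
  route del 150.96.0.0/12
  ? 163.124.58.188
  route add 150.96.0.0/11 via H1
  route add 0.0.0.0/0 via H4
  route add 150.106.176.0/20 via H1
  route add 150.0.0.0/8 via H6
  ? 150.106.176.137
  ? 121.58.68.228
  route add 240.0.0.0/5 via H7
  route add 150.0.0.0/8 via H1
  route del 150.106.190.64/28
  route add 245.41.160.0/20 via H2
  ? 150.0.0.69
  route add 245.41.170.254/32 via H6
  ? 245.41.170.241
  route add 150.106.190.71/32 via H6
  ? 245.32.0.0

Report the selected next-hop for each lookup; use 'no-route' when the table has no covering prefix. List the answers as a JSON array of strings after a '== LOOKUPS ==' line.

Apply in order:
  add 245.41.170.240/28 -> H2 at depth 28
  add 245.32.0.0/12 -> H3 at depth 12
  - 245.32.0.0/12 clear@12
  add 150.106.190.64/28 -> H2 at depth 28
  - 245.41.170.240/28 clear@28
  add 148.0.0.0/6 -> H1 at depth 6
  add 150.96.0.0/12 -> H7 at depth 12
  add 0.0.0.0/0 -> H3 at depth 0
  ? 148.35.84.110  path d0:H3→d1:-→d2:-→d3:-→d4:-→d5:-→d6:H1  best=H1
  ? 148.172.222.252  path d0:H3→d1:-→d2:-→d3:-→d4:-→d5:-→d6:H1  best=H1
  ? 150.106.190.74  path d0:H3→d1:-→d2:-→d3:-→d4:-→d5:-→d6:H1→d7:-→d8:-→d9:-→d10:-→d11:-→d12:H7→d13:-→d14:-→d15:-→d16:-→d17:-→d18:-→d19:-→d20:-→d21:-→d22:-→d23:-→d24:-→d25:-→d26:-→d27:-→d28:H2  best=H2
  ? 150.96.0.17  path d0:H3→d1:-→d2:-→d3:-→d4:-→d5:-→d6:H1→d7:-→d8:-→d9:-→d10:-→d11:-→d12:H7  best=H7
  - 0.0.0.0/0 clear@0
  add 245.41.170.240/28 -> H3 at depth 28
  add 245.32.0.0/12 -> H6 at depth 12
  ? 245.32.0.1  path d0:-→d1:-→d2:-→d3:-→d4:-→d5:-→d6:-→d7:-→d8:-→d9:-→d10:-→d11:-→d12:H6  best=H6
  - 150.96.0.0/12 clear@12
  ? 163.124.58.188  path d0:-→d1:-→d2:-  best=no-route
  add 150.96.0.0/11 -> H1 at depth 11
  add 0.0.0.0/0 -> H4 at depth 0
  add 150.106.176.0/20 -> H1 at depth 20
  add 150.0.0.0/8 -> H6 at depth 8
  ? 150.106.176.137  path d0:H4→d1:-→d2:-→d3:-→d4:-→d5:-→d6:H1→d7:-→d8:H6→d9:-→d10:-→d11:H1→d12:-→d13:-→d14:-→d15:-→d16:-→d17:-→d18:-→d19:-→d20:H1  best=H1
  ? 121.58.68.228  path d0:H4  best=H4
  add 240.0.0.0/5 -> H7 at depth 5
  add 150.0.0.0/8 -> H1 at depth 8
  - 150.106.190.64/28 clear@28
  add 245.41.160.0/20 -> H2 at depth 20
  ? 150.0.0.69  path d0:H4→d1:-→d2:-→d3:-→d4:-→d5:-→d6:H1→d7:-→d8:H1→d9:-  best=H1
  add 245.41.170.254/32 -> H6 at depth 32
  ? 245.41.170.241  path d0:H4→d1:-→d2:-→d3:-→d4:-→d5:H7→d6:-→d7:-→d8:-→d9:-→d10:-→d11:-→d12:H6→d13:-→d14:-→d15:-→d16:-→d17:-→d18:-→d19:-→d20:H2→d21:-→d22:-→d23:-→d24:-→d25:-→d26:-→d27:-→d28:H3  best=H3
  add 150.106.190.71/32 -> H6 at depth 32
  ? 245.32.0.0  path d0:H4→d1:-→d2:-→d3:-→d4:-→d5:H7→d6:-→d7:-→d8:-→d9:-→d10:-→d11:-→d12:H6  best=H6

== LOOKUPS ==
["H1","H1","H2","H7","H6","no-route","H1","H4","H1","H3","H6"]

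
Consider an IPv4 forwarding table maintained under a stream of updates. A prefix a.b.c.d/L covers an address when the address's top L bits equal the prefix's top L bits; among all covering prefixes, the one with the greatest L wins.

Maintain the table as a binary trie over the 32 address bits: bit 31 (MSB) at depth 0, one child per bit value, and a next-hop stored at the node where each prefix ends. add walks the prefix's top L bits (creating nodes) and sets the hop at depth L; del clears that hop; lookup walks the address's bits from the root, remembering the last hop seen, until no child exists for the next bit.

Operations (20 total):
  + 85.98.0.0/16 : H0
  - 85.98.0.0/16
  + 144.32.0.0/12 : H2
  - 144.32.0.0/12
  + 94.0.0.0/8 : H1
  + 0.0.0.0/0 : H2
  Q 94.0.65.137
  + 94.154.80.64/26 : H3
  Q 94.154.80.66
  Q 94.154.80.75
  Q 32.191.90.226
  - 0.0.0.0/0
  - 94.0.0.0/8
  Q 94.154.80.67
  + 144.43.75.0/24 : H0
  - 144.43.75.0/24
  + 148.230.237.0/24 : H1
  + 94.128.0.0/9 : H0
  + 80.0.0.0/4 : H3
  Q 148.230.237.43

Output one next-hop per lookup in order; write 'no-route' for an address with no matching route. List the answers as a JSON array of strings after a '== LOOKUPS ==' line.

Process each operation:
  + 85.98.0.0/16 (H0) depth=16
  - 85.98.0.0/16 clear@16
  + 144.32.0.0/12 (H2) depth=12
  - 144.32.0.0/12 clear@12
  + 94.0.0.0/8 (H1) depth=8
  + 0.0.0.0/0 (H2) depth=0
  ? 94.0.65.137  path d0:H2→d1:-→d2:-→d3:-→d4:-→d5:-→d6:-→d7:-→d8:H1  best=H1
  + 94.154.80.64/26 (H3) depth=26
  ? 94.154.80.66  path d0:H2→d1:-→d2:-→d3:-→d4:-→d5:-→d6:-→d7:-→d8:H1→d9:-→d10:-→d11:-→d12:-→d13:-→d14:-→d15:-→d16:-→d17:-→d18:-→d19:-→d20:-→d21:-→d22:-→d23:-→d24:-→d25:-→d26:H3  best=H3
  ? 94.154.80.75  path d0:H2→d1:-→d2:-→d3:-→d4:-→d5:-→d6:-→d7:-→d8:H1→d9:-→d10:-→d11:-→d12:-→d13:-→d14:-→d15:-→d16:-→d17:-→d18:-→d19:-→d20:-→d21:-→d22:-→d23:-→d24:-→d25:-→d26:H3  best=H3
  ? 32.191.90.226  path d0:H2→d1:-  best=H2
  - 0.0.0.0/0 clear@0
  - 94.0.0.0/8 clear@8
  ? 94.154.80.67  path d0:-→d1:-→d2:-→d3:-→d4:-→d5:-→d6:-→d7:-→d8:-→d9:-→d10:-→d11:-→d12:-→d13:-→d14:-→d15:-→d16:-→d17:-→d18:-→d19:-→d20:-→d21:-→d22:-→d23:-→d24:-→d25:-→d26:H3  best=H3
  + 144.43.75.0/24 (H0) depth=24
  - 144.43.75.0/24 clear@24
  + 148.230.237.0/24 (H1) depth=24
  + 94.128.0.0/9 (H0) depth=9
  + 80.0.0.0/4 (H3) depth=4
  ? 148.230.237.43  path d0:-→d1:-→d2:-→d3:-→d4:-→d5:-→d6:-→d7:-→d8:-→d9:-→d10:-→d11:-→d12:-→d13:-→d14:-→d15:-→d16:-→d17:-→d18:-→d19:-→d20:-→d21:-→d22:-→d23:-→d24:H1  best=H1

== LOOKUPS ==
["H1","H3","H3","H2","H3","H1"]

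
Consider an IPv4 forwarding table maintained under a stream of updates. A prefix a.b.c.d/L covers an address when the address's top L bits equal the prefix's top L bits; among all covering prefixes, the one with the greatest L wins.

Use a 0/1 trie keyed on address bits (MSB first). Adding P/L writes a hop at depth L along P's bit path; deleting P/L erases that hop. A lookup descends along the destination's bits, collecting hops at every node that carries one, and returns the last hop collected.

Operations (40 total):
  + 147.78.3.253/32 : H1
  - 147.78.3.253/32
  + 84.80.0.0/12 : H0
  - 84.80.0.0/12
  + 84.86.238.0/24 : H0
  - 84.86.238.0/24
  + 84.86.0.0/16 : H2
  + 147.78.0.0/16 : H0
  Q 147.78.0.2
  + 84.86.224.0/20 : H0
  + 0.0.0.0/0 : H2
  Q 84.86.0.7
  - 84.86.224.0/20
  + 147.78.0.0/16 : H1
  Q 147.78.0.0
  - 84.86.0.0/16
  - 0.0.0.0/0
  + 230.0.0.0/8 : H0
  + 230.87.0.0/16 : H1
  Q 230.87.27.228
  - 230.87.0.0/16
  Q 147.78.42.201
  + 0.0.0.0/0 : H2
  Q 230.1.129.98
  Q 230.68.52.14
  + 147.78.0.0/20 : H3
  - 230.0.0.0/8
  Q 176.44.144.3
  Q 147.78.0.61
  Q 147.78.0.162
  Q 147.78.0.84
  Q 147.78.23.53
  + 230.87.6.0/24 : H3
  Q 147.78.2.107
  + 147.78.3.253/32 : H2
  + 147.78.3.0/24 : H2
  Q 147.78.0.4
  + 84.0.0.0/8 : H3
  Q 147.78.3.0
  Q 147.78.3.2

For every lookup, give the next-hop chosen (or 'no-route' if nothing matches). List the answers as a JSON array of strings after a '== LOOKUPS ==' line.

Apply in order:
  + 147.78.3.253/32 (H1) depth=32
  del 147.78.3.253/32 (clear depth 32)
  + 84.80.0.0/12 (H0) depth=12
  del 84.80.0.0/12 (clear depth 12)
  + 84.86.238.0/24 (H0) depth=24
  del 84.86.238.0/24 (clear depth 24)
  + 84.86.0.0/16 (H2) depth=16
  + 147.78.0.0/16 (H0) depth=16
  Q 147.78.0.2: descend 1001001101001110000000 ; hops seen [H0] ; pick H0
  + 84.86.224.0/20 (H0) depth=20
  + 0.0.0.0/0 (H2) depth=0
  Q 84.86.0.7: descend 0101010001010110 ; hops seen [H2,H2] ; pick H2
  del 84.86.224.0/20 (clear depth 20)
  + 147.78.0.0/16 (H1) depth=16
  Q 147.78.0.0: descend 1001001101001110000000 ; hops seen [H2,H1] ; pick H1
  del 84.86.0.0/16 (clear depth 16)
  del 0.0.0.0/0 (clear depth 0)
  + 230.0.0.0/8 (H0) depth=8
  + 230.87.0.0/16 (H1) depth=16
  Q 230.87.27.228: descend 1110011001010111 ; hops seen [H0,H1] ; pick H1
  del 230.87.0.0/16 (clear depth 16)
  Q 147.78.42.201: descend 100100110100111000 ; hops seen [H1] ; pick H1
  + 0.0.0.0/0 (H2) depth=0
  Q 230.1.129.98: descend 111001100 ; hops seen [H2,H0] ; pick H0
  Q 230.68.52.14: descend 11100110010 ; hops seen [H2,H0] ; pick H0
  + 147.78.0.0/20 (H3) depth=20
  del 230.0.0.0/8 (clear depth 8)
  Q 176.44.144.3: descend 10 ; hops seen [H2] ; pick H2
  Q 147.78.0.61: descend 1001001101001110000000 ; hops seen [H2,H1,H3] ; pick H3
  Q 147.78.0.162: descend 1001001101001110000000 ; hops seen [H2,H1,H3] ; pick H3
  Q 147.78.0.84: descend 1001001101001110000000 ; hops seen [H2,H1,H3] ; pick H3
  Q 147.78.23.53: descend 1001001101001110000 ; hops seen [H2,H1] ; pick H1
  + 230.87.6.0/24 (H3) depth=24
  Q 147.78.2.107: descend 10010011010011100000001 ; hops seen [H2,H1,H3] ; pick H3
  + 147.78.3.253/32 (H2) depth=32
  + 147.78.3.0/24 (H2) depth=24
  Q 147.78.0.4: descend 1001001101001110000000 ; hops seen [H2,H1,H3] ; pick H3
  + 84.0.0.0/8 (H3) depth=8
  Q 147.78.3.0: descend 100100110100111000000011 ; hops seen [H2,H1,H3,H2] ; pick H2
  Q 147.78.3.2: descend 100100110100111000000011 ; hops seen [H2,H1,H3,H2] ; pick H2

== LOOKUPS ==
["H0","H2","H1","H1","H1","H0","H0","H2","H3","H3","H3","H1","H3","H3","H2","H2"]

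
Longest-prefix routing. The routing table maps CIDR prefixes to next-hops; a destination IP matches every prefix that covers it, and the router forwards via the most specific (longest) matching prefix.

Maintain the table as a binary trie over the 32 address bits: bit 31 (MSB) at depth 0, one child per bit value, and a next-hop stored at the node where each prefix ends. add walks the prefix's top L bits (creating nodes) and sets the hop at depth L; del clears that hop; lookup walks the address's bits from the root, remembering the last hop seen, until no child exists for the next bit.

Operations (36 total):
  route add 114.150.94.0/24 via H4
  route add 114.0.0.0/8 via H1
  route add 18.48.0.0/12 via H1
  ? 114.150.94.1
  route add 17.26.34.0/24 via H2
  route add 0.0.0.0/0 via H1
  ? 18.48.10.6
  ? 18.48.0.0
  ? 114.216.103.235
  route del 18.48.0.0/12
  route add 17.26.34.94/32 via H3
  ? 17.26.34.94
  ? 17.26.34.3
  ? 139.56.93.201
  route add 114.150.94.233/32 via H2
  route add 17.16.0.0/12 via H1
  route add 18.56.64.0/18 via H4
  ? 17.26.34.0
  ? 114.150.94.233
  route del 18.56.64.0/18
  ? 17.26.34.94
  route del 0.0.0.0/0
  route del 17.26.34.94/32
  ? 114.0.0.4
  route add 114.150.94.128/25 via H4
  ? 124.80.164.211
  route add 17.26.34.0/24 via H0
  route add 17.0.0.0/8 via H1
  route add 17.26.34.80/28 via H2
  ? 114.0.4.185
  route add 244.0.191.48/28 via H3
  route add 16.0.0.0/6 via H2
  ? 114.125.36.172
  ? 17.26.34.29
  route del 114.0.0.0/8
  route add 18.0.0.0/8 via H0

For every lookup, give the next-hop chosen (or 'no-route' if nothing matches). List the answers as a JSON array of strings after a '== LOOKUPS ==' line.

Apply in order:
  + 114.150.94.0/24 (H4) depth=24
  + 114.0.0.0/8 (H1) depth=8
  + 18.48.0.0/12 (H1) depth=12
  Q 114.150.94.1: descend 011100101001011001011110 ; hops seen [H1,H4] ; pick H4
  + 17.26.34.0/24 (H2) depth=24
  + 0.0.0.0/0 (H1) depth=0
  Q 18.48.10.6: descend 000100100011 ; hops seen [H1,H1] ; pick H1
  Q 18.48.0.0: descend 000100100011 ; hops seen [H1,H1] ; pick H1
  Q 114.216.103.235: descend 011100101 ; hops seen [H1,H1] ; pick H1
  - 18.48.0.0/12 clear@12
  + 17.26.34.94/32 (H3) depth=32
  Q 17.26.34.94: descend 00010001000110100010001001011110 ; hops seen [H1,H2,H3] ; pick H3
  Q 17.26.34.3: descend 0001000100011010001000100 ; hops seen [H1,H2] ; pick H2
  Q 139.56.93.201: descend ε ; hops seen [H1] ; pick H1
  + 114.150.94.233/32 (H2) depth=32
  + 17.16.0.0/12 (H1) depth=12
  + 18.56.64.0/18 (H4) depth=18
  Q 17.26.34.0: descend 0001000100011010001000100 ; hops seen [H1,H1,H2] ; pick H2
  Q 114.150.94.233: descend 01110010100101100101111011101001 ; hops seen [H1,H1,H4,H2] ; pick H2
  - 18.56.64.0/18 clear@18
  Q 17.26.34.94: descend 00010001000110100010001001011110 ; hops seen [H1,H1,H2,H3] ; pick H3
  - 0.0.0.0/0 clear@0
  - 17.26.34.94/32 clear@32
  Q 114.0.0.4: descend 01110010 ; hops seen [H1] ; pick H1
  + 114.150.94.128/25 (H4) depth=25
  Q 124.80.164.211: descend 0111 ; hops seen [∅] ; pick no-route
  + 17.26.34.0/24 (H0) depth=24
  + 17.0.0.0/8 (H1) depth=8
  + 17.26.34.80/28 (H2) depth=28
  Q 114.0.4.185: descend 01110010 ; hops seen [H1] ; pick H1
  + 244.0.191.48/28 (H3) depth=28
  + 16.0.0.0/6 (H2) depth=6
  Q 114.125.36.172: descend 01110010 ; hops seen [H1] ; pick H1
  Q 17.26.34.29: descend 0001000100011010001000100 ; hops seen [H2,H1,H1,H0] ; pick H0
  - 114.0.0.0/8 clear@8
  + 18.0.0.0/8 (H0) depth=8

== LOOKUPS ==
["H4","H1","H1","H1","H3","H2","H1","H2","H2","H3","H1","no-route","H1","H1","H0"]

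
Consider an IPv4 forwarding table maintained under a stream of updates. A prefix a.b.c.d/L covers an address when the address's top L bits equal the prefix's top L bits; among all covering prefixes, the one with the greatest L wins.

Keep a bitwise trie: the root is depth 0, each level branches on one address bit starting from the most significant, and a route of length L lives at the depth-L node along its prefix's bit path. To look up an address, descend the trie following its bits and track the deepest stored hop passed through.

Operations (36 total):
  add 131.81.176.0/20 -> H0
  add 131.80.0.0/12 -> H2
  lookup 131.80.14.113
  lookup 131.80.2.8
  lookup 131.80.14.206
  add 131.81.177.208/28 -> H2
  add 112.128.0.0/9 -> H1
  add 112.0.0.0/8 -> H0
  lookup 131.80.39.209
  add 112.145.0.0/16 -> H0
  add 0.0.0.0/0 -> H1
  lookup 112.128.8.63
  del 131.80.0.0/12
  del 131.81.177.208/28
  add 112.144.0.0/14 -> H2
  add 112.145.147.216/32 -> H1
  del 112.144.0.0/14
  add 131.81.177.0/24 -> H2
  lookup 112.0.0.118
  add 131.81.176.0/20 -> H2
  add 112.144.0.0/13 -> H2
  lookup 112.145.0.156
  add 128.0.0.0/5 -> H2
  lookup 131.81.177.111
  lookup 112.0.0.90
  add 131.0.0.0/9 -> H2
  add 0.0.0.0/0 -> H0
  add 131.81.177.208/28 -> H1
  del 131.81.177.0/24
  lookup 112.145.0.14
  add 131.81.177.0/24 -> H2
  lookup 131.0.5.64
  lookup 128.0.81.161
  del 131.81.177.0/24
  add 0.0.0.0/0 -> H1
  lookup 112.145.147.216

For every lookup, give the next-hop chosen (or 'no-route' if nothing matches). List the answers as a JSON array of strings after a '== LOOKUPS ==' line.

Process each operation:
  add 131.81.176.0/20 -> H0 at depth 20
  add 131.80.0.0/12 -> H2 at depth 12
  lookup 131.80.14.113: bits 100000110101000 walk d0:-→d1:-→d2:-→d3:-→d4:-→d5:-→d6:-→d7:-→d8:-→d9:-→d10:-→d11:-→d12:H2→d13:-→d14:-→d15:- -> H2
  lookup 131.80.2.8: bits 100000110101000 walk d0:-→d1:-→d2:-→d3:-→d4:-→d5:-→d6:-→d7:-→d8:-→d9:-→d10:-→d11:-→d12:H2→d13:-→d14:-→d15:- -> H2
  lookup 131.80.14.206: bits 100000110101000 walk d0:-→d1:-→d2:-→d3:-→d4:-→d5:-→d6:-→d7:-→d8:-→d9:-→d10:-→d11:-→d12:H2→d13:-→d14:-→d15:- -> H2
  add 131.81.177.208/28 -> H2 at depth 28
  add 112.128.0.0/9 -> H1 at depth 9
  add 112.0.0.0/8 -> H0 at depth 8
  lookup 131.80.39.209: bits 100000110101000 walk d0:-→d1:-→d2:-→d3:-→d4:-→d5:-→d6:-→d7:-→d8:-→d9:-→d10:-→d11:-→d12:H2→d13:-→d14:-→d15:- -> H2
  add 112.145.0.0/16 -> H0 at depth 16
  add 0.0.0.0/0 -> H1 at depth 0
  lookup 112.128.8.63: bits 01110000100 walk d0:H1→d1:-→d2:-→d3:-→d4:-→d5:-→d6:-→d7:-→d8:H0→d9:H1→d10:-→d11:- -> H1
  del 131.80.0.0/12 (clear depth 12)
  del 131.81.177.208/28 (clear depth 28)
  add 112.144.0.0/14 -> H2 at depth 14
  add 112.145.147.216/32 -> H1 at depth 32
  del 112.144.0.0/14 (clear depth 14)
  add 131.81.177.0/24 -> H2 at depth 24
  lookup 112.0.0.118: bits 01110000 walk d0:H1→d1:-→d2:-→d3:-→d4:-→d5:-→d6:-→d7:-→d8:H0 -> H0
  add 131.81.176.0/20 -> H2 at depth 20
  add 112.144.0.0/13 -> H2 at depth 13
  lookup 112.145.0.156: bits 0111000010010001 walk d0:H1→d1:-→d2:-→d3:-→d4:-→d5:-→d6:-→d7:-→d8:H0→d9:H1→d10:-→d11:-→d12:-→d13:H2→d14:-→d15:-→d16:H0 -> H0
  add 128.0.0.0/5 -> H2 at depth 5
  lookup 131.81.177.111: bits 100000110101000110110001 walk d0:H1→d1:-→d2:-→d3:-→d4:-→d5:H2→d6:-→d7:-→d8:-→d9:-→d10:-→d11:-→d12:-→d13:-→d14:-→d15:-→d16:-→d17:-→d18:-→d19:-→d20:H2→d21:-→d22:-→d23:-→d24:H2 -> H2
  lookup 112.0.0.90: bits 01110000 walk d0:H1→d1:-→d2:-→d3:-→d4:-→d5:-→d6:-→d7:-→d8:H0 -> H0
  add 131.0.0.0/9 -> H2 at depth 9
  add 0.0.0.0/0 -> H0 at depth 0
  add 131.81.177.208/28 -> H1 at depth 28
  del 131.81.177.0/24 (clear depth 24)
  lookup 112.145.0.14: bits 0111000010010001 walk d0:H0→d1:-→d2:-→d3:-→d4:-→d5:-→d6:-→d7:-→d8:H0→d9:H1→d10:-→d11:-→d12:-→d13:H2→d14:-→d15:-→d16:H0 -> H0
  add 131.81.177.0/24 -> H2 at depth 24
  lookup 131.0.5.64: bits 100000110 walk d0:H0→d1:-→d2:-→d3:-→d4:-→d5:H2→d6:-→d7:-→d8:-→d9:H2 -> H2
  lookup 128.0.81.161: bits 100000 walk d0:H0→d1:-→d2:-→d3:-→d4:-→d5:H2→d6:- -> H2
  del 131.81.177.0/24 (clear depth 24)
  add 0.0.0.0/0 -> H1 at depth 0
  lookup 112.145.147.216: bits 01110000100100011001001111011000 walk d0:H1→d1:-→d2:-→d3:-→d4:-→d5:-→d6:-→d7:-→d8:H0→d9:H1→d10:-→d11:-→d12:-→d13:H2→d14:-→d15:-→d16:H0→d17:-→d18:-→d19:-→d20:-→d21:-→d22:-→d23:-→d24:-→d25:-→d26:-→d27:-→d28:-→d29:-→d30:-→d31:-→d32:H1 -> H1

== LOOKUPS ==
["H2","H2","H2","H2","H1","H0","H0","H2","H0","H0","H2","H2","H1"]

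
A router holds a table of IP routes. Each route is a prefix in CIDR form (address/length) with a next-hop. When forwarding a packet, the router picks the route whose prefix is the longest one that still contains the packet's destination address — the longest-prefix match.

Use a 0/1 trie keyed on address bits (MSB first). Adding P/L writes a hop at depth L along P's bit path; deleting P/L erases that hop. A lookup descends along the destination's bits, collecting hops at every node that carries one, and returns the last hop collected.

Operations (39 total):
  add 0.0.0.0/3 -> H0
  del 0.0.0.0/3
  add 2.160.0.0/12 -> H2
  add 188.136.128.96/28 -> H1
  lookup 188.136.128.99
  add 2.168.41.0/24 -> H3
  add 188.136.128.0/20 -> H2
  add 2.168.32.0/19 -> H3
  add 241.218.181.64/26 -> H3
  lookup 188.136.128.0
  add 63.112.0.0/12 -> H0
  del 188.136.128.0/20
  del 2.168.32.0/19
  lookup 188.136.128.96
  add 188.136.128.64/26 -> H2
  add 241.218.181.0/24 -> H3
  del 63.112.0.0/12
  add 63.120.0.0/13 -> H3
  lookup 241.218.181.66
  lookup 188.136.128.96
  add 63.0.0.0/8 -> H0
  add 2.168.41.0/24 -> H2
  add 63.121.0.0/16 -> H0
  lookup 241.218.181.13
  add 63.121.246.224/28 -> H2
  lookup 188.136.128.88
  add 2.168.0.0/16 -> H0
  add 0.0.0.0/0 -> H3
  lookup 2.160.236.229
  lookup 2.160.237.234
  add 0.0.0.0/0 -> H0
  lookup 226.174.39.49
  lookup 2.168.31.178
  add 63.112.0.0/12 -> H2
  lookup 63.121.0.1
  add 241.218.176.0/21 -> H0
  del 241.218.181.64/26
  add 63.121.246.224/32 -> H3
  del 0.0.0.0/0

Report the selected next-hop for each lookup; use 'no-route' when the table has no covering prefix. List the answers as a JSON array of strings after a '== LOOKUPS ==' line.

Process each operation:
  + 0.0.0.0/3 (H0) depth=3
  del 0.0.0.0/3 (clear depth 3)
  + 2.160.0.0/12 (H2) depth=12
  + 188.136.128.96/28 (H1) depth=28
  ? 188.136.128.99  path d0:-→d1:-→d2:-→d3:-→d4:-→d5:-→d6:-→d7:-→d8:-→d9:-→d10:-→d11:-→d12:-→d13:-→d14:-→d15:-→d16:-→d17:-→d18:-→d19:-→d20:-→d21:-→d22:-→d23:-→d24:-→d25:-→d26:-→d27:-→d28:H1  best=H1
  + 2.168.41.0/24 (H3) depth=24
  + 188.136.128.0/20 (H2) depth=20
  + 2.168.32.0/19 (H3) depth=19
  + 241.218.181.64/26 (H3) depth=26
  ? 188.136.128.0  path d0:-→d1:-→d2:-→d3:-→d4:-→d5:-→d6:-→d7:-→d8:-→d9:-→d10:-→d11:-→d12:-→d13:-→d14:-→d15:-→d16:-→d17:-→d18:-→d19:-→d20:H2→d21:-→d22:-→d23:-→d24:-→d25:-  best=H2
  + 63.112.0.0/12 (H0) depth=12
  del 188.136.128.0/20 (clear depth 20)
  del 2.168.32.0/19 (clear depth 19)
  ? 188.136.128.96  path d0:-→d1:-→d2:-→d3:-→d4:-→d5:-→d6:-→d7:-→d8:-→d9:-→d10:-→d11:-→d12:-→d13:-→d14:-→d15:-→d16:-→d17:-→d18:-→d19:-→d20:-→d21:-→d22:-→d23:-→d24:-→d25:-→d26:-→d27:-→d28:H1  best=H1
  + 188.136.128.64/26 (H2) depth=26
  + 241.218.181.0/24 (H3) depth=24
  del 63.112.0.0/12 (clear depth 12)
  + 63.120.0.0/13 (H3) depth=13
  ? 241.218.181.66  path d0:-→d1:-→d2:-→d3:-→d4:-→d5:-→d6:-→d7:-→d8:-→d9:-→d10:-→d11:-→d12:-→d13:-→d14:-→d15:-→d16:-→d17:-→d18:-→d19:-→d20:-→d21:-→d22:-→d23:-→d24:H3→d25:-→d26:H3  best=H3
  ? 188.136.128.96  path d0:-→d1:-→d2:-→d3:-→d4:-→d5:-→d6:-→d7:-→d8:-→d9:-→d10:-→d11:-→d12:-→d13:-→d14:-→d15:-→d16:-→d17:-→d18:-→d19:-→d20:-→d21:-→d22:-→d23:-→d24:-→d25:-→d26:H2→d27:-→d28:H1  best=H1
  + 63.0.0.0/8 (H0) depth=8
  + 2.168.41.0/24 (H2) depth=24
  + 63.121.0.0/16 (H0) depth=16
  ? 241.218.181.13  path d0:-→d1:-→d2:-→d3:-→d4:-→d5:-→d6:-→d7:-→d8:-→d9:-→d10:-→d11:-→d12:-→d13:-→d14:-→d15:-→d16:-→d17:-→d18:-→d19:-→d20:-→d21:-→d22:-→d23:-→d24:H3→d25:-  best=H3
  + 63.121.246.224/28 (H2) depth=28
  ? 188.136.128.88  path d0:-→d1:-→d2:-→d3:-→d4:-→d5:-→d6:-→d7:-→d8:-→d9:-→d10:-→d11:-→d12:-→d13:-→d14:-→d15:-→d16:-→d17:-→d18:-→d19:-→d20:-→d21:-→d22:-→d23:-→d24:-→d25:-→d26:H2  best=H2
  + 2.168.0.0/16 (H0) depth=16
  + 0.0.0.0/0 (H3) depth=0
  ? 2.160.236.229  path d0:H3→d1:-→d2:-→d3:-→d4:-→d5:-→d6:-→d7:-→d8:-→d9:-→d10:-→d11:-→d12:H2  best=H2
  ? 2.160.237.234  path d0:H3→d1:-→d2:-→d3:-→d4:-→d5:-→d6:-→d7:-→d8:-→d9:-→d10:-→d11:-→d12:H2  best=H2
  + 0.0.0.0/0 (H0) depth=0
  ? 226.174.39.49  path d0:H0→d1:-→d2:-→d3:-  best=H0
  ? 2.168.31.178  path d0:H0→d1:-→d2:-→d3:-→d4:-→d5:-→d6:-→d7:-→d8:-→d9:-→d10:-→d11:-→d12:H2→d13:-→d14:-→d15:-→d16:H0→d17:-→d18:-  best=H0
  + 63.112.0.0/12 (H2) depth=12
  ? 63.121.0.1  path d0:H0→d1:-→d2:-→d3:-→d4:-→d5:-→d6:-→d7:-→d8:H0→d9:-→d10:-→d11:-→d12:H2→d13:H3→d14:-→d15:-→d16:H0  best=H0
  + 241.218.176.0/21 (H0) depth=21
  del 241.218.181.64/26 (clear depth 26)
  + 63.121.246.224/32 (H3) depth=32
  del 0.0.0.0/0 (clear depth 0)

== LOOKUPS ==
["H1","H2","H1","H3","H1","H3","H2","H2","H2","H0","H0","H0"]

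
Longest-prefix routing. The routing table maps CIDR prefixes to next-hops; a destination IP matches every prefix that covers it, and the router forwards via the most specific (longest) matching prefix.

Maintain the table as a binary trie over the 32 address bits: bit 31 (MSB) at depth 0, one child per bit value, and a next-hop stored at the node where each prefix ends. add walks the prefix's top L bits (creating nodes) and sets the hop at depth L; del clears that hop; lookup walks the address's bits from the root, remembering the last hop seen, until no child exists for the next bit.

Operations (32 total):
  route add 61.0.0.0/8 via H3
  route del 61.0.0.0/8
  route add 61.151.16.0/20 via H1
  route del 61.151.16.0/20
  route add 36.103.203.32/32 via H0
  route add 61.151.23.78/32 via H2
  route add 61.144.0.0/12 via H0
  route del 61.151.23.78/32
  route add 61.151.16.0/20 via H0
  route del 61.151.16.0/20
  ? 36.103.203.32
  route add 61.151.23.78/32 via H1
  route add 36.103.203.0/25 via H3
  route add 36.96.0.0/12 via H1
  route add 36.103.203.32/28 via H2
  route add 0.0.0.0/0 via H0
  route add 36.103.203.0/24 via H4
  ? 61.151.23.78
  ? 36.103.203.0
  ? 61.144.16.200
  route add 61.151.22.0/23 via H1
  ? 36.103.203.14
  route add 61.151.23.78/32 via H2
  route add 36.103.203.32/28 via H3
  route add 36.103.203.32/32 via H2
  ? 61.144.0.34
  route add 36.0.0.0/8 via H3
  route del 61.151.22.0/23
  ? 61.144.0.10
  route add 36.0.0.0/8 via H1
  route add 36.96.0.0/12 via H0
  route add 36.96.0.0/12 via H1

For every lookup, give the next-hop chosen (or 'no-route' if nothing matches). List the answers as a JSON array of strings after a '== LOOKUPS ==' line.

Apply in order:
  + 61.0.0.0/8 (H3) depth=8
  - 61.0.0.0/8 clear@8
  + 61.151.16.0/20 (H1) depth=20
  - 61.151.16.0/20 clear@20
  + 36.103.203.32/32 (H0) depth=32
  + 61.151.23.78/32 (H2) depth=32
  + 61.144.0.0/12 (H0) depth=12
  - 61.151.23.78/32 clear@32
  + 61.151.16.0/20 (H0) depth=20
  - 61.151.16.0/20 clear@20
  ? 36.103.203.32  path d0:-→d1:-→d2:-→d3:-→d4:-→d5:-→d6:-→d7:-→d8:-→d9:-→d10:-→d11:-→d12:-→d13:-→d14:-→d15:-→d16:-→d17:-→d18:-→d19:-→d20:-→d21:-→d22:-→d23:-→d24:-→d25:-→d26:-→d27:-→d28:-→d29:-→d30:-→d31:-→d32:H0  best=H0
  + 61.151.23.78/32 (H1) depth=32
  + 36.103.203.0/25 (H3) depth=25
  + 36.96.0.0/12 (H1) depth=12
  + 36.103.203.32/28 (H2) depth=28
  + 0.0.0.0/0 (H0) depth=0
  + 36.103.203.0/24 (H4) depth=24
  ? 61.151.23.78  path d0:H0→d1:-→d2:-→d3:-→d4:-→d5:-→d6:-→d7:-→d8:-→d9:-→d10:-→d11:-→d12:H0→d13:-→d14:-→d15:-→d16:-→d17:-→d18:-→d19:-→d20:-→d21:-→d22:-→d23:-→d24:-→d25:-→d26:-→d27:-→d28:-→d29:-→d30:-→d31:-→d32:H1  best=H1
  ? 36.103.203.0  path d0:H0→d1:-→d2:-→d3:-→d4:-→d5:-→d6:-→d7:-→d8:-→d9:-→d10:-→d11:-→d12:H1→d13:-→d14:-→d15:-→d16:-→d17:-→d18:-→d19:-→d20:-→d21:-→d22:-→d23:-→d24:H4→d25:H3→d26:-  best=H3
  ? 61.144.16.200  path d0:H0→d1:-→d2:-→d3:-→d4:-→d5:-→d6:-→d7:-→d8:-→d9:-→d10:-→d11:-→d12:H0→d13:-  best=H0
  + 61.151.22.0/23 (H1) depth=23
  ? 36.103.203.14  path d0:H0→d1:-→d2:-→d3:-→d4:-→d5:-→d6:-→d7:-→d8:-→d9:-→d10:-→d11:-→d12:H1→d13:-→d14:-→d15:-→d16:-→d17:-→d18:-→d19:-→d20:-→d21:-→d22:-→d23:-→d24:H4→d25:H3→d26:-  best=H3
  + 61.151.23.78/32 (H2) depth=32
  + 36.103.203.32/28 (H3) depth=28
  + 36.103.203.32/32 (H2) depth=32
  ? 61.144.0.34  path d0:H0→d1:-→d2:-→d3:-→d4:-→d5:-→d6:-→d7:-→d8:-→d9:-→d10:-→d11:-→d12:H0→d13:-  best=H0
  + 36.0.0.0/8 (H3) depth=8
  - 61.151.22.0/23 clear@23
  ? 61.144.0.10  path d0:H0→d1:-→d2:-→d3:-→d4:-→d5:-→d6:-→d7:-→d8:-→d9:-→d10:-→d11:-→d12:H0→d13:-  best=H0
  + 36.0.0.0/8 (H1) depth=8
  + 36.96.0.0/12 (H0) depth=12
  + 36.96.0.0/12 (H1) depth=12

== LOOKUPS ==
["H0","H1","H3","H0","H3","H0","H0"]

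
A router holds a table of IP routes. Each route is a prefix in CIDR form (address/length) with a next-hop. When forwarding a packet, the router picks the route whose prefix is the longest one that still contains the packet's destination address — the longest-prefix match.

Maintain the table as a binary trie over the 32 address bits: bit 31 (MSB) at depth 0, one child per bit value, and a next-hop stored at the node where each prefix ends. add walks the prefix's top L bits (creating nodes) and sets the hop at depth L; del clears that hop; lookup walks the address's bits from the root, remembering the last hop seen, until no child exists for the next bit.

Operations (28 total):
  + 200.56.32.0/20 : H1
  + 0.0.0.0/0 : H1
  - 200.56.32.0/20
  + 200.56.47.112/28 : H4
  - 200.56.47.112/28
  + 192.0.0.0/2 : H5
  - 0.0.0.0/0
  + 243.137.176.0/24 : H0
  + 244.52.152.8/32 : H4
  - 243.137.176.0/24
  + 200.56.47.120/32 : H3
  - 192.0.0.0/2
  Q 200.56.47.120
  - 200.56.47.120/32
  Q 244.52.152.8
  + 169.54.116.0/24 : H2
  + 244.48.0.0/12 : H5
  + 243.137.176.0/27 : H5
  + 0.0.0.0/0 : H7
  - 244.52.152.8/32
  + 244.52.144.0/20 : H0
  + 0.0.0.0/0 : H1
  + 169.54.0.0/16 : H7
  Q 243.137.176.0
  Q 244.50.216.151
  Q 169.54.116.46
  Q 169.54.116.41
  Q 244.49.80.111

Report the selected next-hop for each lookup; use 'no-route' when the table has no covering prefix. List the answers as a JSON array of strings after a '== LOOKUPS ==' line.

Apply in order:
  add 200.56.32.0/20 -> H1 at depth 20
  add 0.0.0.0/0 -> H1 at depth 0
  - 200.56.32.0/20 clear@20
  add 200.56.47.112/28 -> H4 at depth 28
  - 200.56.47.112/28 clear@28
  add 192.0.0.0/2 -> H5 at depth 2
  - 0.0.0.0/0 clear@0
  add 243.137.176.0/24 -> H0 at depth 24
  add 244.52.152.8/32 -> H4 at depth 32
  - 243.137.176.0/24 clear@24
  add 200.56.47.120/32 -> H3 at depth 32
  - 192.0.0.0/2 clear@2
  lookup 200.56.47.120: bits 11001000001110000010111101111000 walk d0:-→d1:-→d2:-→d3:-→d4:-→d5:-→d6:-→d7:-→d8:-→d9:-→d10:-→d11:-→d12:-→d13:-→d14:-→d15:-→d16:-→d17:-→d18:-→d19:-→d20:-→d21:-→d22:-→d23:-→d24:-→d25:-→d26:-→d27:-→d28:-→d29:-→d30:-→d31:-→d32:H3 -> H3
  - 200.56.47.120/32 clear@32
  lookup 244.52.152.8: bits 11110100001101001001100000001000 walk d0:-→d1:-→d2:-→d3:-→d4:-→d5:-→d6:-→d7:-→d8:-→d9:-→d10:-→d11:-→d12:-→d13:-→d14:-→d15:-→d16:-→d17:-→d18:-→d19:-→d20:-→d21:-→d22:-→d23:-→d24:-→d25:-→d26:-→d27:-→d28:-→d29:-→d30:-→d31:-→d32:H4 -> H4
  add 169.54.116.0/24 -> H2 at depth 24
  add 244.48.0.0/12 -> H5 at depth 12
  add 243.137.176.0/27 -> H5 at depth 27
  add 0.0.0.0/0 -> H7 at depth 0
  - 244.52.152.8/32 clear@32
  add 244.52.144.0/20 -> H0 at depth 20
  add 0.0.0.0/0 -> H1 at depth 0
  add 169.54.0.0/16 -> H7 at depth 16
  lookup 243.137.176.0: bits 111100111000100110110000000 walk d0:H1→d1:-→d2:-→d3:-→d4:-→d5:-→d6:-→d7:-→d8:-→d9:-→d10:-→d11:-→d12:-→d13:-→d14:-→d15:-→d16:-→d17:-→d18:-→d19:-→d20:-→d21:-→d22:-→d23:-→d24:-→d25:-→d26:-→d27:H5 -> H5
  lookup 244.50.216.151: bits 1111010000110 walk d0:H1→d1:-→d2:-→d3:-→d4:-→d5:-→d6:-→d7:-→d8:-→d9:-→d10:-→d11:-→d12:H5→d13:- -> H5
  lookup 169.54.116.46: bits 101010010011011001110100 walk d0:H1→d1:-→d2:-→d3:-→d4:-→d5:-→d6:-→d7:-→d8:-→d9:-→d10:-→d11:-→d12:-→d13:-→d14:-→d15:-→d16:H7→d17:-→d18:-→d19:-→d20:-→d21:-→d22:-→d23:-→d24:H2 -> H2
  lookup 169.54.116.41: bits 101010010011011001110100 walk d0:H1→d1:-→d2:-→d3:-→d4:-→d5:-→d6:-→d7:-→d8:-→d9:-→d10:-→d11:-→d12:-→d13:-→d14:-→d15:-→d16:H7→d17:-→d18:-→d19:-→d20:-→d21:-→d22:-→d23:-→d24:H2 -> H2
  lookup 244.49.80.111: bits 1111010000110 walk d0:H1→d1:-→d2:-→d3:-→d4:-→d5:-→d6:-→d7:-→d8:-→d9:-→d10:-→d11:-→d12:H5→d13:- -> H5

== LOOKUPS ==
["H3","H4","H5","H5","H2","H2","H5"]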